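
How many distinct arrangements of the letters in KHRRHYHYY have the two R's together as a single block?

Treat the 2 copies of R as a single block. The multiset to arrange is then {RR, H, H, H, K, Y, Y, Y}, 8 items in all.
That gives (8)!/(3!·3!) = 1120 arrangements.

1120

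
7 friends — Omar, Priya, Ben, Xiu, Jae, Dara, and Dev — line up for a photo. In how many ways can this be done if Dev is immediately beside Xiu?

Treat {Dev, Xiu} as a single unit. There are 6 units to order, and the pair itself can be ordered 2 ways.
So the count is 2·(6)! = 1440.

1440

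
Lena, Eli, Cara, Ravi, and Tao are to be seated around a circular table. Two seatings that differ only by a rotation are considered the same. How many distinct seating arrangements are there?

Around a circle, 5 distinct people have 5!/5 = (4)! = 24 rotationally distinct seatings.

24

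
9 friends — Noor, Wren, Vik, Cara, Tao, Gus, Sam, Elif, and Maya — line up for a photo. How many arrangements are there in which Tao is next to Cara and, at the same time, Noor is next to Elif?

20160

Treat {Tao,Cara} as one block (2 orders) and {Noor,Elif} as another (2 orders).
That leaves 7 units to arrange: 2 × 2 × 7! = 4 × 5040 = 20160.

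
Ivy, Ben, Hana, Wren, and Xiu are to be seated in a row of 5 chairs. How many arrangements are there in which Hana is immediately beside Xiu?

Treat {Hana, Xiu} as a single unit. There are 4 units to order, and the pair itself can be ordered 2 ways.
So the count is 2·(4)! = 48.

48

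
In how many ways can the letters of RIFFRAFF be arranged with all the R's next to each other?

Treat the 2 copies of R as a single block. The multiset to arrange is then {RR, A, F, F, F, F, I}, 7 items in all.
That gives (7)!/(4!) = 210 arrangements.

210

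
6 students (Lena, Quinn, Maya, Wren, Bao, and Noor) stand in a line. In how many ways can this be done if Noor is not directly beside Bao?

Of the 6! = 720 arrangements, those with Noor and Bao adjacent number 2 × 5! = 240 (treat the pair as a block with 2 internal orders).
So 720 − 240 = 480 arrangements keep them apart.

480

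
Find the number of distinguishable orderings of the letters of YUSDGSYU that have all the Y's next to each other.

Treat the 2 copies of Y as a single block. The multiset to arrange is then {YY, D, G, S, S, U, U}, 7 items in all.
That gives (7)!/(2!·2!) = 1260 arrangements.

1260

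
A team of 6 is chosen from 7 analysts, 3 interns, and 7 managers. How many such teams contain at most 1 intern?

Split by how many interns are chosen (0 through 1).
Sum: C(3,0)·C(14,6) + C(3,1)·C(14,5) = 3003 + 6006 = 9009.

9009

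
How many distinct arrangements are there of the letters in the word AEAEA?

The 5 letters of AEAEA have repeats: A appearing 3 times and E appearing twice.
So there are 5! / (3!·2!) = 10 distinguishable arrangements.

10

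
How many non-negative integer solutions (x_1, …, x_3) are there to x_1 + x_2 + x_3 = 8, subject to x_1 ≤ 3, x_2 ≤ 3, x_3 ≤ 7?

Without the upper bounds there are C(10,2) = 45 ways to split 8 among 3 variables.
Subtract solutions that violate a single cap (substitute x_i' = x_i − (cap_i+1)): x_1 ≥ 4 gives C(6,2) = 15; x_2 ≥ 4 gives C(6,2) = 15; x_3 ≥ 8 gives C(2,2) = 1. Together 31.
Add back pairs where two caps are both exceeded: 1 + 0 + 0 = 1.
By inclusion–exclusion the count is 45 − 31 + 1 = 15.

15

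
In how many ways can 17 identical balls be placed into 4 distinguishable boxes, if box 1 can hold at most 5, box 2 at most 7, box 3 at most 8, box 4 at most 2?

Ignoring the caps, the number of non-negative solutions to x_1+…+x_4 = 17 is C(20,3) = 1140.
Subtract solutions that violate a single cap (substitute x_i' = x_i − (cap_i+1)): x_1 ≥ 6 gives C(14,3) = 364; x_2 ≥ 8 gives C(12,3) = 220; x_3 ≥ 9 gives C(11,3) = 165; x_4 ≥ 3 gives C(17,3) = 680. Together 1429.
Add back pairs where two caps are both exceeded: 20 + 10 + 165 + 1 + 84 + 56 = 336.
Subtract triples: 0 + 1 + 0 + 0 = 1.
By inclusion–exclusion the count is 1140 − 1429 + 336 − 1 = 46.

46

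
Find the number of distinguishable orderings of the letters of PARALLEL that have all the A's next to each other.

Treat the 2 copies of A as a single block. The multiset to arrange is then {AA, E, L, L, L, P, R}, 7 items in all.
That gives (7)!/(3!) = 840 arrangements.

840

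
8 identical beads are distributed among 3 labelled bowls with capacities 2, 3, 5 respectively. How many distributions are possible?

By stars and bars, unrestricted non-negative solutions to x_1+…+x_3 = 8 number C(8+2,2) = 45.
Subtract solutions that violate a single cap (substitute x_i' = x_i − (cap_i+1)): x_1 ≥ 3 gives C(7,2) = 21; x_2 ≥ 4 gives C(6,2) = 15; x_3 ≥ 6 gives C(4,2) = 6. Together 42.
Add back pairs where two caps are both exceeded: 3 + 0 + 0 = 3.
By inclusion–exclusion the count is 45 − 42 + 3 = 6.

6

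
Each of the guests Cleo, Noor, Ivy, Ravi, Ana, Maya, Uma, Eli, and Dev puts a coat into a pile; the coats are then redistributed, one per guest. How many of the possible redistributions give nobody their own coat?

Let Aᵢ be the assignments in which guest i gets their own coat. We want the size of the complement of A₁∪…∪A_9.
By inclusion–exclusion this is Σ_{j=0}^{9} (−1)^j C(9,j)·(9−j)!.
Computing: 362880 − 362880 + 181440 − 60480 + 15120 − 3024 + 504 − 72 + 9 − 1 = 133496.

133496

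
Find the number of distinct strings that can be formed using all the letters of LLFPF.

30

Letter multiplicities in LLFPF: F×2, L×2, P×1.
So there are 5! / (2!·2!) = 30 distinguishable arrangements.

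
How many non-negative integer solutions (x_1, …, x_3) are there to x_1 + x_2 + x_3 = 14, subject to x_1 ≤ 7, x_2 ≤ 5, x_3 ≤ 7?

21

Without the upper bounds there are C(16,2) = 120 ways to split 14 among 3 variables.
Subtract solutions that violate a single cap (substitute x_i' = x_i − (cap_i+1)): x_1 ≥ 8 gives C(8,2) = 28; x_2 ≥ 6 gives C(10,2) = 45; x_3 ≥ 8 gives C(8,2) = 28. Together 101.
Add back pairs where two caps are both exceeded: 1 + 0 + 1 = 2.
By inclusion–exclusion the count is 120 − 101 + 2 = 21.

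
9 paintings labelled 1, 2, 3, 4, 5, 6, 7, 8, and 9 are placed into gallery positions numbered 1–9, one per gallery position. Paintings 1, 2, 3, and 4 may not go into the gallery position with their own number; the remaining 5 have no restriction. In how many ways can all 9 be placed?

229080

Let Aᵢ (for 1 ≤ i ≤ 4) be the placements that put painting i in its forbidden gallery position. Any j of these fix j positions, leaving (9−j)! ways to fill the rest, and there are C(4,j) ways to pick which j.
By inclusion–exclusion, the number of valid placements is Σ_{j=0}^{4} (−1)^j C(4,j)·(9−j)!.
Computing: 362880 − 161280 + 30240 − 2880 + 120 = 229080.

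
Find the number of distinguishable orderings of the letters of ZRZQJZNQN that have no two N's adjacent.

There are 9!/(3!·2!·2!) = 15120 arrangements of ZRZQJZNQN in total.
Arrangements with the N's together: treat NN as one letter, giving (8)!/(3!·2!) = 3360.
Subtracting, 15120 − 3360 = 11760 arrangements keep the N's apart.

11760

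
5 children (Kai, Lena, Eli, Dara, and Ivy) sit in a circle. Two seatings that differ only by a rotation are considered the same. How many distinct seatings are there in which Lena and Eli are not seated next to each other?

All circular seatings of 5 people number (4)! = 24.
Those with Lena next to Eli: fuse the pair into one unit and seat 4 units around a circle — 2·(3)! = 12.
Subtracting, 24 − 12 = 12.

12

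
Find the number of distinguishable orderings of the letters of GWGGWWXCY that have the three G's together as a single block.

840

Treat the 3 copies of G as a single block. The multiset to arrange is then {GGG, C, W, W, W, X, Y}, 7 items in all.
That gives (7)!/(3!) = 840 arrangements.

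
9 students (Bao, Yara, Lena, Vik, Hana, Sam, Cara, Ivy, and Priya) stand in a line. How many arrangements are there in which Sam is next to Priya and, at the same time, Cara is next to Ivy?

Treat {Sam,Priya} as one block (2 orders) and {Cara,Ivy} as another (2 orders).
That leaves 7 units to arrange: 2 × 2 × 7! = 4 × 5040 = 20160.

20160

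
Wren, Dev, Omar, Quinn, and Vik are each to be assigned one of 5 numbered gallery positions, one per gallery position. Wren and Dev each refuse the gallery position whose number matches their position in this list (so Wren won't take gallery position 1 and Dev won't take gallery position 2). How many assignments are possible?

Let Aᵢ (for i ∈ {1, 2}) be the placements that put person i in their forbidden gallery position. Any j of these fix j positions, leaving (5−j)! ways to fill the rest, and there are C(2,j) ways to pick which j.
By inclusion–exclusion, the number of valid placements is Σ_{j=0}^{2} (−1)^j C(2,j)·(5−j)!.
Computing: 120 − 48 + 6 = 78.

78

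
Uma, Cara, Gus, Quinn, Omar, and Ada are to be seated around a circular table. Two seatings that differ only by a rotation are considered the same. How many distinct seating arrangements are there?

120

Seat Uma anywhere (absorbing the rotational symmetry), then permute the other 5: (5)! = 120.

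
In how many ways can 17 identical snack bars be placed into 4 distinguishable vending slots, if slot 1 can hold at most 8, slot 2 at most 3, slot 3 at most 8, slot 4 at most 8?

Without the upper bounds there are C(20,3) = 1140 ways to split 17 among 4 vending slots.
Subtract solutions that violate a single cap (substitute x_i' = x_i − (cap_i+1)): x_1 ≥ 9 gives C(11,3) = 165; x_2 ≥ 4 gives C(16,3) = 560; x_3 ≥ 9 gives C(11,3) = 165; x_4 ≥ 9 gives C(11,3) = 165. Together 1055.
Add back pairs where two caps are both exceeded: 35 + 0 + 0 + 35 + 35 + 0 = 105.
By inclusion–exclusion the count is 1140 − 1055 + 105 = 190.

190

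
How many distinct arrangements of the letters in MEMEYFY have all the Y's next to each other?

Treat the 2 copies of Y as a single block. The multiset to arrange is then {YY, E, E, F, M, M}, 6 items in all.
That gives (6)!/(2!·2!) = 180 arrangements.

180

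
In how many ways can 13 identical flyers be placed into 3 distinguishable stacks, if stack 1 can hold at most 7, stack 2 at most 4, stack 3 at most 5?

10

By stars and bars, unrestricted non-negative solutions to x_1+…+x_3 = 13 number C(13+2,2) = 105.
Subtract solutions that violate a single cap (substitute x_i' = x_i − (cap_i+1)): x_1 ≥ 8 gives C(7,2) = 21; x_2 ≥ 5 gives C(10,2) = 45; x_3 ≥ 6 gives C(9,2) = 36. Together 102.
Add back pairs where two caps are both exceeded: 1 + 0 + 6 = 7.
By inclusion–exclusion the count is 105 − 102 + 7 = 10.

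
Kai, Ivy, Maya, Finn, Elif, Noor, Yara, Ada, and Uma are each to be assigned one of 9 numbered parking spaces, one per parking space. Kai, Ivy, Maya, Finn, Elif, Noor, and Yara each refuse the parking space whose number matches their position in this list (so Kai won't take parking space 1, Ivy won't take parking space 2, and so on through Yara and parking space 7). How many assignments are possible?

Let Aᵢ (for 1 ≤ i ≤ 7) be the placements that put person i in their forbidden parking space. Any j of these fix j positions, leaving (9−j)! ways to fill the rest, and there are C(7,j) ways to pick which j.
By inclusion–exclusion, the number of valid placements is Σ_{j=0}^{7} (−1)^j C(7,j)·(9−j)!.
Computing: 362880 − 282240 + 105840 − 25200 + 4200 − 504 + 42 − 2 = 165016.

165016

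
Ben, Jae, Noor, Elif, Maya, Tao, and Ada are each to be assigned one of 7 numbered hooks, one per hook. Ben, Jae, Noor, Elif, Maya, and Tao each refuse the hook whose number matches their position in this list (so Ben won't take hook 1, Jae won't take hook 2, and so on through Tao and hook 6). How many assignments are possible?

Let Aᵢ (for 1 ≤ i ≤ 6) be the placements that put person i in their forbidden hook. Any j of these fix j positions, leaving (7−j)! ways to fill the rest, and there are C(6,j) ways to pick which j.
By inclusion–exclusion, the number of valid placements is Σ_{j=0}^{6} (−1)^j C(6,j)·(7−j)!.
Computing: 5040 − 4320 + 1800 − 480 + 90 − 12 + 1 = 2119.

2119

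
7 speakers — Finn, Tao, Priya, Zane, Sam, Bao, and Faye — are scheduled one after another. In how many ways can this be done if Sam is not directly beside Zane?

There are 7! = 5040 arrangements in all. If Sam and Zane are adjacent, merging them into one block gives 2·(6)! = 1440 arrangements.
Complementary counting: 5040 − 1440 = 3600.

3600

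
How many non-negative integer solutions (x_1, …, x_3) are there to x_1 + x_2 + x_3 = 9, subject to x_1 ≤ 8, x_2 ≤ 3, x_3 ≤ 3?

15

By stars and bars, unrestricted non-negative solutions to x_1+…+x_3 = 9 number C(9+2,2) = 55.
Subtract solutions that violate a single cap (substitute x_i' = x_i − (cap_i+1)): x_1 ≥ 9 gives C(2,2) = 1; x_2 ≥ 4 gives C(7,2) = 21; x_3 ≥ 4 gives C(7,2) = 21. Together 43.
Add back pairs where two caps are both exceeded: 0 + 0 + 3 = 3.
By inclusion–exclusion the count is 55 − 43 + 3 = 15.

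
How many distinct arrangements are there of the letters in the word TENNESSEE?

3780

The 9 letters of TENNESSEE have repeats: E appearing 4 times, N appearing twice, and S appearing twice.
The number of distinct arrangements is 9!/(4!·2!·2!) = 362880/96 = 3780.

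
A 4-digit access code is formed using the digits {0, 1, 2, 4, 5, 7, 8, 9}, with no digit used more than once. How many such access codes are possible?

1680

This is a permutation of 4 out of 8: P(8,4) = 8!/4!.
That product is 8 × 7 × 6 × 5 = 1680.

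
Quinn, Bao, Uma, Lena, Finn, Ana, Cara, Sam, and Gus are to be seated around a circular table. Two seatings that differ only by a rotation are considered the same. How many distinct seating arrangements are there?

Around a circle, 9 distinct people have 9!/9 = (8)! = 40320 rotationally distinct seatings.

40320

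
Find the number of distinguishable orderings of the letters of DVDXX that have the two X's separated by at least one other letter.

Total arrangements of DVDXX: 5!/(2!·2!) = 30.
Arrangements with the X's together: treat XX as one letter, giving (4)!/(2!) = 12.
Hence 30 − 12 = 18.

18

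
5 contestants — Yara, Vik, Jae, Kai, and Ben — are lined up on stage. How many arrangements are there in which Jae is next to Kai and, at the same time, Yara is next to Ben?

Treat {Jae,Kai} as one block (2 orders) and {Yara,Ben} as another (2 orders).
That leaves 3 units to arrange: 2 × 2 × 3! = 4 × 6 = 24.

24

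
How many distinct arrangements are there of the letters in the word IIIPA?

IIIPA has 5 letters with I appearing 3 times.
The number of distinct arrangements is 5!/(3!) = 120/6 = 20.

20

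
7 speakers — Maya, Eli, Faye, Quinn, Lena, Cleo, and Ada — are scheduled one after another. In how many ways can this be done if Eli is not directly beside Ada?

3600

Of the 7! = 5040 arrangements, those with Eli and Ada adjacent number 2 × 6! = 1440 (treat the pair as a block with 2 internal orders).
Complementary counting: 5040 − 1440 = 3600.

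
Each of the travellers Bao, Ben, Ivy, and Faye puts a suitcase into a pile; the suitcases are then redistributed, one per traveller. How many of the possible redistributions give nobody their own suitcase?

9

Count assignments avoiding every fixed point. For any j of the 4 travellers fixed to their own suitcase, the other 4−j can be arranged in (4−j)! ways.
By inclusion–exclusion this is Σ_{j=0}^{4} (−1)^j C(4,j)·(4−j)!.
Computing: 24 − 24 + 12 − 4 + 1 = 9.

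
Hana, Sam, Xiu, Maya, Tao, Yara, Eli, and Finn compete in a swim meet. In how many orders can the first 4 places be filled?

There are 8 choices for 1st place, 7 for 2nd, and so on down to 5 for position 4.
That gives 8 × 7 × 6 × 5 = 1680.

1680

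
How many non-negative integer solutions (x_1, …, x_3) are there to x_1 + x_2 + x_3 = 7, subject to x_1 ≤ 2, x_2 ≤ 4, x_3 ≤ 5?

Ignoring the caps, the number of non-negative solutions to x_1+…+x_3 = 7 is C(9,2) = 36.
Subtract solutions that violate a single cap (substitute x_i' = x_i − (cap_i+1)): x_1 ≥ 3 gives C(6,2) = 15; x_2 ≥ 5 gives C(4,2) = 6; x_3 ≥ 6 gives C(3,2) = 3. Together 24.
No two caps can be exceeded simultaneously, so the pair terms are all 0.
By inclusion–exclusion the count is 36 − 24 + 0 = 12.

12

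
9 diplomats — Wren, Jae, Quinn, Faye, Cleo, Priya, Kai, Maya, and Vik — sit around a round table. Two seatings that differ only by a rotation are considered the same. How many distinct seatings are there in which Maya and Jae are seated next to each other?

Glue Maya and Jae into a block (2 internal orders). Seating 8 units around a circle gives (7)! arrangements.
So 2 × (7)! = 2 × 5040 = 10080.

10080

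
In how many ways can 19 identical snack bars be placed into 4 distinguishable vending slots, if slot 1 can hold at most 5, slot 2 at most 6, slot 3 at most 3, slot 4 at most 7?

Ignoring the caps, the number of non-negative solutions to x_1+…+x_4 = 19 is C(22,3) = 1540.
Subtract solutions that violate a single cap (substitute x_i' = x_i − (cap_i+1)): x_1 ≥ 6 gives C(16,3) = 560; x_2 ≥ 7 gives C(15,3) = 455; x_3 ≥ 4 gives C(18,3) = 816; x_4 ≥ 8 gives C(14,3) = 364. Together 2195.
Add back pairs where two caps are both exceeded: 84 + 220 + 56 + 165 + 35 + 120 = 680.
Subtract triples: 10 + 0 + 4 + 1 = 15.
By inclusion–exclusion the count is 1540 − 2195 + 680 − 15 = 10.

10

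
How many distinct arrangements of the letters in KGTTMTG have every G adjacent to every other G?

120

Treat the 2 copies of G as a single block. The multiset to arrange is then {GG, K, M, T, T, T}, 6 items in all.
That gives (6)!/(3!) = 120 arrangements.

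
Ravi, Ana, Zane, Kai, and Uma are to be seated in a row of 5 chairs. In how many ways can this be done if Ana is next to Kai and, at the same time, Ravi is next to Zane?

Treat {Ana,Kai} as one block (2 orders) and {Ravi,Zane} as another (2 orders).
That leaves 3 units to arrange: 2 × 2 × 3! = 4 × 6 = 24.

24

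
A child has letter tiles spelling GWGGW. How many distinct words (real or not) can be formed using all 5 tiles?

The 5 letters of GWGGW have repeats: G appearing 3 times and W appearing twice.
Dividing 5! = 120 by 3!·2! = 12 for the repeated letters gives 10.

10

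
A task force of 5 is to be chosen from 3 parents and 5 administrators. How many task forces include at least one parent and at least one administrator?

With no constraint there are C(8,5) = 56 possible selections.
Selections missing a whole group: no parents → C(5,5) = 1; no administrators → C(3,5) = 0.
Both groups omitted at once is impossible, so 56 − 1 = 55.

55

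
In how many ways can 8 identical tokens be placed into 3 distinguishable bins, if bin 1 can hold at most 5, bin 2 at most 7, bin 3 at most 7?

Ignoring the caps, the number of non-negative solutions to x_1+…+x_3 = 8 is C(10,2) = 45.
Subtract solutions that violate a single cap (substitute x_i' = x_i − (cap_i+1)): x_1 ≥ 6 gives C(4,2) = 6; x_2 ≥ 8 gives C(2,2) = 1; x_3 ≥ 8 gives C(2,2) = 1. Together 8.
No two caps can be exceeded simultaneously, so the pair terms are all 0.
By inclusion–exclusion the count is 45 − 8 + 0 = 37.

37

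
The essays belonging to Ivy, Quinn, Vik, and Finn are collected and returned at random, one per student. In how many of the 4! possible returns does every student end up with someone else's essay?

This is the derangement count D_4: permutations of 4 items with no fixed point.
By inclusion–exclusion this is Σ_{j=0}^{4} (−1)^j C(4,j)·(4−j)!.
Computing: 24 − 24 + 12 − 4 + 1 = 9.

9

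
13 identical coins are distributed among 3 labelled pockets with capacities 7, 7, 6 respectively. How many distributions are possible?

35

Ignoring the caps, the number of non-negative solutions to x_1+…+x_3 = 13 is C(15,2) = 105.
Subtract solutions that violate a single cap (substitute x_i' = x_i − (cap_i+1)): x_1 ≥ 8 gives C(7,2) = 21; x_2 ≥ 8 gives C(7,2) = 21; x_3 ≥ 7 gives C(8,2) = 28. Together 70.
No two caps can be exceeded simultaneously, so the pair terms are all 0.
By inclusion–exclusion the count is 105 − 70 + 0 = 35.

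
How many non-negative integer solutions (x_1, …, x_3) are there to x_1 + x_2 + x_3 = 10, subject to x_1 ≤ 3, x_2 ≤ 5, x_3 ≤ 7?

18

Ignoring the caps, the number of non-negative solutions to x_1+…+x_3 = 10 is C(12,2) = 66.
Subtract solutions that violate a single cap (substitute x_i' = x_i − (cap_i+1)): x_1 ≥ 4 gives C(8,2) = 28; x_2 ≥ 6 gives C(6,2) = 15; x_3 ≥ 8 gives C(4,2) = 6. Together 49.
Add back pairs where two caps are both exceeded: 1 + 0 + 0 = 1.
By inclusion–exclusion the count is 66 − 49 + 1 = 18.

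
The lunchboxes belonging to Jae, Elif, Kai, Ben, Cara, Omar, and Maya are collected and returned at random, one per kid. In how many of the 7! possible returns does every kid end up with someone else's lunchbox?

Let Aᵢ be the assignments in which kid i gets their own lunchbox. We want the size of the complement of A₁∪…∪A_7.
By inclusion–exclusion this is Σ_{j=0}^{7} (−1)^j C(7,j)·(7−j)!.
Computing: 5040 − 5040 + 2520 − 840 + 210 − 42 + 7 − 1 = 1854.

1854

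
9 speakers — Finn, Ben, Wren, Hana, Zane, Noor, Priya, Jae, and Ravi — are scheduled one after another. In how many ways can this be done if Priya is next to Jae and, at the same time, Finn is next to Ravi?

20160

Treat {Priya,Jae} as one block (2 orders) and {Finn,Ravi} as another (2 orders).
That leaves 7 units to arrange: 2 × 2 × 7! = 4 × 5040 = 20160.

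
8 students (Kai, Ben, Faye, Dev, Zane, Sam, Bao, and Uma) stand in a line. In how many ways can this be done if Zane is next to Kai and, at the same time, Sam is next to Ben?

2880

Treat {Zane,Kai} as one block (2 orders) and {Sam,Ben} as another (2 orders).
That leaves 6 units to arrange: 2 × 2 × 6! = 4 × 720 = 2880.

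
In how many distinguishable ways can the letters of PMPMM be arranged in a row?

10

PMPMM has 5 letters with M appearing 3 times and P appearing twice.
Dividing 5! = 120 by 3!·2! = 12 for the repeated letters gives 10.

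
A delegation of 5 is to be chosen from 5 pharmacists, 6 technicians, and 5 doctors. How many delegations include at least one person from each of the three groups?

3200

Total 5-person selections from all 16: C(16,5) = 4368.
Subtract selections that omit an entire group: no pharmacists → C(11,5) = 462; no technicians → C(10,5) = 252; no doctors → C(11,5) = 462.
Add back selections omitting two groups (i.e. drawn from a single group): C(5,5) + C(6,5) + C(5,5) = 8.
By inclusion–exclusion: 4368 − 1176 + 8 = 3200.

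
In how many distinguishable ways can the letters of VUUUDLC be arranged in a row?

840

VUUUDLC has 7 letters with U appearing 3 times.
The number of distinct arrangements is 7!/(3!) = 5040/6 = 840.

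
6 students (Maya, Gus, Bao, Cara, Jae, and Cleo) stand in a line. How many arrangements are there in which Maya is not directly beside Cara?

There are 6! = 720 arrangements in all. If Maya and Cara are adjacent, merging them into one block gives 2·(5)! = 240 arrangements.
Complementary counting: 720 − 240 = 480.

480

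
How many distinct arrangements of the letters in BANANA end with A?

Fix A in the last position and arrange the remaining 5 letters.
Those 5 letters have A appearing twice and N appearing twice, giving (5)!/(2!·2!) = 30.

30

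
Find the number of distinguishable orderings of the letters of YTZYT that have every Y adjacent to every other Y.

12

Treat the 2 copies of Y as a single block. The multiset to arrange is then {YY, T, T, Z}, 4 items in all.
That gives (4)!/(2!) = 12 arrangements.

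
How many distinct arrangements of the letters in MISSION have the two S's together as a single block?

360

Treat the 2 copies of S as a single block. The multiset to arrange is then {SS, I, I, M, N, O}, 6 items in all.
That gives (6)!/(2!) = 360 arrangements.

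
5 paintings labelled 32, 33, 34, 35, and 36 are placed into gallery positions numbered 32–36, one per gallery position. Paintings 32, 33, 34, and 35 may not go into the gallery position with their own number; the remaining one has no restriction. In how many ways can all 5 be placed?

53

Let Aᵢ (for 32 ≤ i ≤ 35) be the placements that put painting i in its forbidden gallery position. Any j of these fix j positions, leaving (5−j)! ways to fill the rest, and there are C(4,j) ways to pick which j.
By inclusion–exclusion, the number of valid placements is Σ_{j=0}^{4} (−1)^j C(4,j)·(5−j)!.
Computing: 120 − 96 + 36 − 8 + 1 = 53.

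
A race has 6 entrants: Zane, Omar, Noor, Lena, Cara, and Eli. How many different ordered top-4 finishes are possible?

There are 6 choices for 1st place, 5 for 2nd, and so on down to 3 for position 4.
That gives 6 × 5 × 4 × 3 = 360.

360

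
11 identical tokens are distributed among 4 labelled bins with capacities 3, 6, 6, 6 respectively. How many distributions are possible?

By stars and bars, unrestricted non-negative solutions to x_1+…+x_4 = 11 number C(11+3,3) = 364.
Subtract solutions that violate a single cap (substitute x_i' = x_i − (cap_i+1)): x_1 ≥ 4 gives C(10,3) = 120; x_2 ≥ 7 gives C(7,3) = 35; x_3 ≥ 7 gives C(7,3) = 35; x_4 ≥ 7 gives C(7,3) = 35. Together 225.
Add back pairs where two caps are both exceeded: 1 + 1 + 1 + 0 + 0 + 0 = 3.
By inclusion–exclusion the count is 364 − 225 + 3 = 142.

142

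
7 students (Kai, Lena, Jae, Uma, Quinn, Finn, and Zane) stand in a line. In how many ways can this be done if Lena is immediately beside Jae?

1440

Glue Lena and Jae into one block (2 internal orders), leaving 6 units to arrange in a row.
So the count is 2·(6)! = 1440.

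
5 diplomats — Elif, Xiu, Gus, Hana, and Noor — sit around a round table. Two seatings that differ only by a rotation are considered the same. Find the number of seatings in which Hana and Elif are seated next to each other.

Treat {Hana, Elif} as one unit (2 internal orders) and seat the resulting 4 units around the table: (3)! circular arrangements.
So 2 × (3)! = 2 × 6 = 12.

12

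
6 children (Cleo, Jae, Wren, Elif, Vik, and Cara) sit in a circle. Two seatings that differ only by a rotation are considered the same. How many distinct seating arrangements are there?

Around a circle, 6 distinct people have 6!/6 = (5)! = 120 rotationally distinct seatings.

120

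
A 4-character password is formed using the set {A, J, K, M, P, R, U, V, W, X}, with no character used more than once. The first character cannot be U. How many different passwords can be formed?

4536

The first character has 10−1 = 9 choices (anything except U).
The remaining 3 characters are filled from the other 9 symbols without repetition: 9 × 8 × 7 = 504.
Total: 9 × 504 = 4536.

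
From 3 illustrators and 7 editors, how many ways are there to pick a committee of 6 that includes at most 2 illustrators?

175

Split by how many illustrators are chosen (0 through 2).
Sum: C(3,0)·C(7,6) + C(3,1)·C(7,5) + C(3,2)·C(7,4) = 7 + 63 + 105 = 175.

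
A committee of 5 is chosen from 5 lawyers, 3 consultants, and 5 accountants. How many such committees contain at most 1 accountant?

Split by how many accountants are chosen (0 through 1).
Sum: C(5,0)·C(8,5) + C(5,1)·C(8,4) = 56 + 350 = 406.

406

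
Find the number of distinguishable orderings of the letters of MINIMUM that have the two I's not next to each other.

300

Total arrangements of MINIMUM: 7!/(3!·2!) = 420.
If the two I's are adjacent, glue them into one block, leaving 6 items to arrange: (6)!/(3!) = 120 ways.
Hence 420 − 120 = 300.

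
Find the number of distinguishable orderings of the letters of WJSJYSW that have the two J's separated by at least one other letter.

450

Total arrangements of WJSJYSW: 7!/(2!·2!·2!) = 630.
If the two J's are adjacent, glue them into one block, leaving 6 items to arrange: (6)!/(2!·2!) = 180 ways.
Hence 630 − 180 = 450.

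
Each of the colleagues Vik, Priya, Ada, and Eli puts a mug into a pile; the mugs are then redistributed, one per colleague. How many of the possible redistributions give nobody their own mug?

9

This is the derangement count D_4: permutations of 4 items with no fixed point.
By inclusion–exclusion this is Σ_{j=0}^{4} (−1)^j C(4,j)·(4−j)!.
Computing: 24 − 24 + 12 − 4 + 1 = 9.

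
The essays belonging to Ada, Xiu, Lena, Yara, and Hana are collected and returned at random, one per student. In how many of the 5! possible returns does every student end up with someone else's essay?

Let Aᵢ be the assignments in which student i gets their own essay. We want the size of the complement of A₁∪…∪A_5.
By inclusion–exclusion this is Σ_{j=0}^{5} (−1)^j C(5,j)·(5−j)!.
Computing: 120 − 120 + 60 − 20 + 5 − 1 = 44.

44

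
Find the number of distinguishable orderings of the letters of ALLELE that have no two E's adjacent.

40

Total arrangements of ALLELE: 6!/(3!·2!) = 60.
If the two E's are adjacent, glue them into one block, leaving 5 items to arrange: (5)!/(3!) = 20 ways.
Subtracting, 60 − 20 = 40 arrangements keep the E's apart.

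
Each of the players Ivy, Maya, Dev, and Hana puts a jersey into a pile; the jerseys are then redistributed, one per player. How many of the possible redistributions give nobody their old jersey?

9

This is the derangement count D_4: permutations of 4 items with no fixed point.
By inclusion–exclusion this is Σ_{j=0}^{4} (−1)^j C(4,j)·(4−j)!.
Computing: 24 − 24 + 12 − 4 + 1 = 9.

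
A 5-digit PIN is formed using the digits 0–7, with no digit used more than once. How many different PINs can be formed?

Choose and order 5 of the 8 symbols: the first digit has 8 options, the next 7, and so on down to 4.
That product is 8 × 7 × 6 × 5 × 4 = 6720.

6720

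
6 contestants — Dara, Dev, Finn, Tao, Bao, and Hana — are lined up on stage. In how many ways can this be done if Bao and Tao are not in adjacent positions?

There are 6! = 720 arrangements in all. If Bao and Tao are adjacent, merging them into one block gives 2·(5)! = 240 arrangements.
Complementary counting: 720 − 240 = 480.

480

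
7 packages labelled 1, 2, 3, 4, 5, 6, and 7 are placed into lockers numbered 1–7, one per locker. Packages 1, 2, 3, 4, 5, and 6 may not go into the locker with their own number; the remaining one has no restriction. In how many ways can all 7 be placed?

2119

Let Aᵢ (for 1 ≤ i ≤ 6) be the placements that put package i in its forbidden locker. Any j of these fix j positions, leaving (7−j)! ways to fill the rest, and there are C(6,j) ways to pick which j.
By inclusion–exclusion, the number of valid placements is Σ_{j=0}^{6} (−1)^j C(6,j)·(7−j)!.
Computing: 5040 − 4320 + 1800 − 480 + 90 − 12 + 1 = 2119.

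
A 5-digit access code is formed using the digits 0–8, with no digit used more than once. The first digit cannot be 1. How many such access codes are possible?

13440

The first digit has 9−1 = 8 choices (anything except 1).
The remaining 4 digits are filled from the other 8 symbols without repetition: 8 × 7 × 6 × 5 = 1680.
Total: 8 × 1680 = 13440.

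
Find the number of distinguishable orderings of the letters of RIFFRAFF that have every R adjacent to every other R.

210

Treat the 2 copies of R as a single block. The multiset to arrange is then {RR, A, F, F, F, F, I}, 7 items in all.
That gives (7)!/(4!) = 210 arrangements.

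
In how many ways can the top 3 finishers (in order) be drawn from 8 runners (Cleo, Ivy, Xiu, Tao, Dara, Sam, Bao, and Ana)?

336

There are 8 choices for 1st place, 7 for 2nd, and 6 for 3rd.
That gives 8 × 7 × 6 = 336.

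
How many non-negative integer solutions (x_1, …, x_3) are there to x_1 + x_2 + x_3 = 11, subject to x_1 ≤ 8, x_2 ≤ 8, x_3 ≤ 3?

30

Ignoring the caps, the number of non-negative solutions to x_1+…+x_3 = 11 is C(13,2) = 78.
Subtract solutions that violate a single cap (substitute x_i' = x_i − (cap_i+1)): x_1 ≥ 9 gives C(4,2) = 6; x_2 ≥ 9 gives C(4,2) = 6; x_3 ≥ 4 gives C(9,2) = 36. Together 48.
No two caps can be exceeded simultaneously, so the pair terms are all 0.
By inclusion–exclusion the count is 78 − 48 + 0 = 30.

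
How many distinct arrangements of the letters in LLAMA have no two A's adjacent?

There are 5!/(2!·2!) = 30 arrangements of LLAMA in total.
If the two A's are adjacent, glue them into one block, leaving 4 items to arrange: (4)!/(2!) = 12 ways.
Hence 30 − 12 = 18.

18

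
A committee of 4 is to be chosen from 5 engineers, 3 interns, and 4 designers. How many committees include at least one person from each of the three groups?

Unrestricted: C(12,4) = 495 ways to pick any 4 of the 12.
Subtract selections that omit an entire group: no engineers → C(7,4) = 35; no interns → C(9,4) = 126; no designers → C(8,4) = 70.
Add back selections omitting two groups (i.e. drawn from a single group): C(5,4) + C(3,4) + C(4,4) = 6.
By inclusion–exclusion: 495 − 231 + 6 = 270.

270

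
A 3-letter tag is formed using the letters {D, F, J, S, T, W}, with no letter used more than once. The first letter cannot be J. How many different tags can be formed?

100

The first letter has 6−1 = 5 choices (anything except J).
The remaining 2 letters are filled from the other 5 symbols without repetition: 5 × 4 = 20.
Total: 5 × 20 = 100.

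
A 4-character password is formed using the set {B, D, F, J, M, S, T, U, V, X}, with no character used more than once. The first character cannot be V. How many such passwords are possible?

4536

The first character has 10−1 = 9 choices (anything except V).
The remaining 3 characters are filled from the other 9 symbols without repetition: 9 × 8 × 7 = 504.
Total: 9 × 504 = 4536.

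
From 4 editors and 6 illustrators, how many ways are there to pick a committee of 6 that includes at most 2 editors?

115

Split by how many editors are chosen (0 through 2).
Sum: C(4,0)·C(6,6) + C(4,1)·C(6,5) + C(4,2)·C(6,4) = 1 + 24 + 90 = 115.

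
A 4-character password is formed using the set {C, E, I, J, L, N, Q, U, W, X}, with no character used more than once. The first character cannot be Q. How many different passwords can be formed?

The first character has 10−1 = 9 choices (anything except Q).
The remaining 3 characters are filled from the other 9 symbols without repetition: 9 × 8 × 7 = 504.
Total: 9 × 504 = 4536.

4536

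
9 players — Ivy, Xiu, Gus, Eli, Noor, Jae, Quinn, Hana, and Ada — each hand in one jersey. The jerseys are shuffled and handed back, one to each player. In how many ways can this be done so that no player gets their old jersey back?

Count assignments avoiding every fixed point. For any j of the 9 players fixed to their old jersey, the other 9−j can be arranged in (9−j)! ways.
By inclusion–exclusion this is Σ_{j=0}^{9} (−1)^j C(9,j)·(9−j)!.
Computing: 362880 − 362880 + 181440 − 60480 + 15120 − 3024 + 504 − 72 + 9 − 1 = 133496.

133496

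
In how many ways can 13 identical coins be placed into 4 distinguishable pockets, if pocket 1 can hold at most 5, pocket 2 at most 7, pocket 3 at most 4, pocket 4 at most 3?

69

Ignoring the caps, the number of non-negative solutions to x_1+…+x_4 = 13 is C(16,3) = 560.
Subtract solutions that violate a single cap (substitute x_i' = x_i − (cap_i+1)): x_1 ≥ 6 gives C(10,3) = 120; x_2 ≥ 8 gives C(8,3) = 56; x_3 ≥ 5 gives C(11,3) = 165; x_4 ≥ 4 gives C(12,3) = 220. Together 561.
Add back pairs where two caps are both exceeded: 0 + 10 + 20 + 1 + 4 + 35 = 70.
By inclusion–exclusion the count is 560 − 561 + 70 = 69.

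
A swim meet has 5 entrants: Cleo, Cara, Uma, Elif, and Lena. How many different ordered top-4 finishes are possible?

120

There are 5 choices for 1st place, 4 for 2nd, and so on down to 2 for position 4.
That gives 5 × 4 × 3 × 2 = 120.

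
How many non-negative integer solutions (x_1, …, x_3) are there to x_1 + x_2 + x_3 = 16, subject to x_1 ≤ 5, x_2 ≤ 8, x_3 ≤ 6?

10

Ignoring the caps, the number of non-negative solutions to x_1+…+x_3 = 16 is C(18,2) = 153.
Subtract solutions that violate a single cap (substitute x_i' = x_i − (cap_i+1)): x_1 ≥ 6 gives C(12,2) = 66; x_2 ≥ 9 gives C(9,2) = 36; x_3 ≥ 7 gives C(11,2) = 55. Together 157.
Add back pairs where two caps are both exceeded: 3 + 10 + 1 = 14.
By inclusion–exclusion the count is 153 − 157 + 14 = 10.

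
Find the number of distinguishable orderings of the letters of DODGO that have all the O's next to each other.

Treat the 2 copies of O as a single block. The multiset to arrange is then {OO, D, D, G}, 4 items in all.
That gives (4)!/(2!) = 12 arrangements.

12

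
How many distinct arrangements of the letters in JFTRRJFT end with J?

630

Fix J in the last position and arrange the remaining 7 letters.
Those 7 letters have F appearing twice, R appearing twice, and T appearing twice, giving (7)!/(2!·2!·2!) = 630.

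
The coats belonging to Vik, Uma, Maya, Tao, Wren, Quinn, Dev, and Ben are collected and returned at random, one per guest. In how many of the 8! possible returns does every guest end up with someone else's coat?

Let Aᵢ be the assignments in which guest i gets their own coat. We want the size of the complement of A₁∪…∪A_8.
By inclusion–exclusion this is Σ_{j=0}^{8} (−1)^j C(8,j)·(8−j)!.
Computing: 40320 − 40320 + 20160 − 6720 + 1680 − 336 + 56 − 8 + 1 = 14833.

14833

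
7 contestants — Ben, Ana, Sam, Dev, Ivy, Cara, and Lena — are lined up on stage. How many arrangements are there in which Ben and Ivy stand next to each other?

1440

Place the 5 others and the Ben-Ivy pair as 6 objects in a line; the pair has 2 internal arrangements.
So the count is 2·(6)! = 1440.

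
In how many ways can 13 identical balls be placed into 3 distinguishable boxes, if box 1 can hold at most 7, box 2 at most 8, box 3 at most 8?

54

Ignoring the caps, the number of non-negative solutions to x_1+…+x_3 = 13 is C(15,2) = 105.
Subtract solutions that violate a single cap (substitute x_i' = x_i − (cap_i+1)): x_1 ≥ 8 gives C(7,2) = 21; x_2 ≥ 9 gives C(6,2) = 15; x_3 ≥ 9 gives C(6,2) = 15. Together 51.
No two caps can be exceeded simultaneously, so the pair terms are all 0.
By inclusion–exclusion the count is 105 − 51 + 0 = 54.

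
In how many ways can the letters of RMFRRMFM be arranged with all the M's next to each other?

Treat the 3 copies of M as a single block. The multiset to arrange is then {MMM, F, F, R, R, R}, 6 items in all.
That gives (6)!/(3!·2!) = 60 arrangements.

60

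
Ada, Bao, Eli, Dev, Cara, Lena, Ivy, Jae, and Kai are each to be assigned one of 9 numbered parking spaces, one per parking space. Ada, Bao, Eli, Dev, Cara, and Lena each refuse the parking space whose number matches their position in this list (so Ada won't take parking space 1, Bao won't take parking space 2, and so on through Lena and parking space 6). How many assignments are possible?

Let Aᵢ (for 1 ≤ i ≤ 6) be the placements that put person i in their forbidden parking space. Any j of these fix j positions, leaving (9−j)! ways to fill the rest, and there are C(6,j) ways to pick which j.
By inclusion–exclusion, the number of valid placements is Σ_{j=0}^{6} (−1)^j C(6,j)·(9−j)!.
Computing: 362880 − 241920 + 75600 − 14400 + 1800 − 144 + 6 = 183822.

183822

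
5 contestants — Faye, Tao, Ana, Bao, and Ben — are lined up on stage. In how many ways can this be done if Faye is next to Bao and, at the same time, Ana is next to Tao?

24

Treat {Faye,Bao} as one block (2 orders) and {Ana,Tao} as another (2 orders).
That leaves 3 units to arrange: 2 × 2 × 3! = 4 × 6 = 24.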